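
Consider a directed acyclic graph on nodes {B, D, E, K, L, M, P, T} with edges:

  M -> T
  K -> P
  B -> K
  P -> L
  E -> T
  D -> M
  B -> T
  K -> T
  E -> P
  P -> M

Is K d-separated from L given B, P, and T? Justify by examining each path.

Yes

We examine all 5 paths between K and L:
Path 1: K → P → L
  P is a chain here and P is conditioned on, so the path is blocked at P.
Path 2: K → T ← E → P → L
  P is a chain here and P is conditioned on, so the path is blocked at P.
Path 3: K → T ← M ← P → L
  P is a fork here and P is conditioned on, so the path is blocked at P.
Path 4: K ← B → T ← E → P → L
  B is a fork here and B is conditioned on, so the path is blocked at B.
Path 5: K ← B → T ← M ← P → L
  B is a fork here and B is conditioned on, so the path is blocked at B.
Every path is blocked, so K and L are d-separated given {B, P, T}.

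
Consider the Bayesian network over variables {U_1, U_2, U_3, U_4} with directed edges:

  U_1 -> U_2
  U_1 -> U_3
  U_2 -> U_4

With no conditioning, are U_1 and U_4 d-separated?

No — U_1 and U_4 are not d-separated given ∅.

The only undirected path from U_1 to U_4 is:
Path 1: U_1 → U_2 → U_4
  U_2 is a chain and U_2 is not conditioned on — no node blocks this path, so it is active.
Since the path U_1 → U_2 → U_4 is active, U_1 and U_4 are not d-separated given ∅.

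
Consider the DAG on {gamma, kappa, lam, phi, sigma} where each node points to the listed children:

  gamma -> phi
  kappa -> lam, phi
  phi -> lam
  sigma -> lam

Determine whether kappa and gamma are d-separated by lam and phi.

No

2 paths connect kappa and gamma; each must be blocked for d-separation to hold:
Path 1: kappa → phi ← gamma
  phi is a collider and phi is conditioned on, which opens it — no node blocks this path, so it is active.
Path 2: kappa → lam ← phi ← gamma
  phi is a chain here and phi is conditioned on, so the path is blocked at phi.
Because an active path exists, kappa and gamma are not d-separated.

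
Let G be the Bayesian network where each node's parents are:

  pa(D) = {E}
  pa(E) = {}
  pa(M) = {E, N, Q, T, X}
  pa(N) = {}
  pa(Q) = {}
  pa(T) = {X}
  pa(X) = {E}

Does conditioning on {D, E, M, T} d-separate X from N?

There are 3 undirected paths between X and N; checking each against the conditioning set {D, E, M, T}:
  1. X → M ← N — M:collider[open] ⇒ active
  2. X ← E → M ← N — E:fork[blocks]; M:collider[open] ⇒ blocked
  3. X → T → M ← N — T:chain[blocks]; M:collider[open] ⇒ blocked
Because an active path exists, X and N are not d-separated.

No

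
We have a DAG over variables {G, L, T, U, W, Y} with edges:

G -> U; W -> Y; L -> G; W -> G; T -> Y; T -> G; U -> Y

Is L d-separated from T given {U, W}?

3 paths connect L and T; each must be blocked for d-separation to hold:
Path 1: L → G ← T
  G is a collider and its descendant U is conditioned on, which opens it — no node blocks this path, so it is active.
Path 2: L → G ← W → Y ← T
  W is a fork here and W is conditioned on, so the path is blocked at W.
Path 3: L → G → U → Y ← T
  U is a chain here and U is conditioned on, so the path is blocked at U.
Because an active path exists, L and T are not d-separated.

No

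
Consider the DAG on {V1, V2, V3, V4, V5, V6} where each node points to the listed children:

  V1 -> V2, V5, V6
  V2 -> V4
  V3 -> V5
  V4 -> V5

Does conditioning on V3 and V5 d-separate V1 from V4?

2 paths connect V1 and V4; each must be blocked for d-separation to hold:
Path 1: V1 → V2 → V4
  V2 is a chain and V2 is not conditioned on — no node blocks this path, so it is active.
Path 2: V1 → V5 ← V4
  V5 is a collider and V5 is conditioned on, which opens it — no node blocks this path, so it is active.
Because an active path exists, V1 and V4 are not d-separated.

No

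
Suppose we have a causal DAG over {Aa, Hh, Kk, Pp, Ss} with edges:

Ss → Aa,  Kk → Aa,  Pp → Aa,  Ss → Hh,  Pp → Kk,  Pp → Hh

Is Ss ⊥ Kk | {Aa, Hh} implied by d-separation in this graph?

No

Enumerating the 4 paths from Ss to Kk and testing each for blocking by {Aa, Hh}:
Path 1: Ss → Aa ← Pp → Kk
  Aa is a collider and Aa is conditioned on, which opens it; Pp is a fork and Pp is not conditioned on — no node blocks this path, so it is active.
Path 2: Ss → Aa ← Kk
  Aa is a collider and Aa is conditioned on, which opens it — no node blocks this path, so it is active.
Path 3: Ss → Hh ← Pp → Aa ← Kk
  Hh is a collider and Hh is conditioned on, which opens it; Pp is a fork and Pp is not conditioned on; Aa is a collider and Aa is conditioned on, which opens it — no node blocks this path, so it is active.
Path 4: Ss → Hh ← Pp → Kk
  Hh is a collider and Hh is conditioned on, which opens it; Pp is a fork and Pp is not conditioned on — no node blocks this path, so it is active.
At least one path is unblocked, so d-separation fails.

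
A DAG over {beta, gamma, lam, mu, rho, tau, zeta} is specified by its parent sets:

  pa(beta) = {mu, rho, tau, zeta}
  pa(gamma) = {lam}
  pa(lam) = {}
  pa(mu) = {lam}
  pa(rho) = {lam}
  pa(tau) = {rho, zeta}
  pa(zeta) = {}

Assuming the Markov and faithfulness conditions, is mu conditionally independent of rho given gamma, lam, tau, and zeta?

Yes

There are 4 undirected paths between mu and rho; checking each against the conditioning set {gamma, lam, tau, zeta}:
  1. mu ← lam → rho — lam:fork[blocks] ⇒ blocked
  2. mu → beta ← rho — beta:collider[blocks] ⇒ blocked
  3. mu → beta ← zeta → tau ← rho — beta:collider[blocks]; zeta:fork[blocks]; tau:collider[open] ⇒ blocked
  4. mu → beta ← tau ← rho — beta:collider[blocks]; tau:chain[blocks] ⇒ blocked
Since every path is blocked, d-separation holds.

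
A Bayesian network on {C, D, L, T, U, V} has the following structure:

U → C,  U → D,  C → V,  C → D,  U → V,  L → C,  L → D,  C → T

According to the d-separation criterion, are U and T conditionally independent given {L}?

No — U and T are not d-separated given {L}.

4 paths connect U and T; each must be blocked for d-separation to hold:
Path 1: U → D ← L → C → T
  D is a collider here and neither D nor any of its descendants is conditioned on, so the collider stays closed — the path is blocked at D.
Path 2: U → D ← C → T
  D is a collider here and neither D nor any of its descendants is conditioned on, so the collider stays closed — the path is blocked at D.
Path 3: U → V ← C → T
  V is a collider here and neither V nor any of its descendants is conditioned on, so the collider stays closed — the path is blocked at V.
Path 4: U → C → T
  C is a chain and C is not conditioned on — no node blocks this path, so it is active.
Since the path U → C → T is active, U and T are not d-separated given {L}.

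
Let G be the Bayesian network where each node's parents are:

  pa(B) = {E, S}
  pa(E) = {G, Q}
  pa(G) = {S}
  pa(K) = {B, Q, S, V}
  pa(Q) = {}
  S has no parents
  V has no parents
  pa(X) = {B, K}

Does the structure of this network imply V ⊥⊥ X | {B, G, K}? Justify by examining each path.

Yes

There are 6 undirected paths between V and X; checking each against the conditioning set {B, G, K}:
Path 1: V → K → X
  K is a chain here and K is conditioned on, so the path is blocked at K.
Path 2: V → K ← S → G → E → B → X
  G is a chain here and G is conditioned on, so the path is blocked at G.
Path 3: V → K ← S → B → X
  B is a chain here and B is conditioned on, so the path is blocked at B.
Path 4: V → K ← Q → E ← G ← S → B → X
  G is a chain here and G is conditioned on, so the path is blocked at G.
Path 5: V → K ← Q → E → B → X
  B is a chain here and B is conditioned on, so the path is blocked at B.
Path 6: V → K ← B → X
  B is a fork here and B is conditioned on, so the path is blocked at B.
All paths are blocked; V ⊥ X | {B, G, K} holds.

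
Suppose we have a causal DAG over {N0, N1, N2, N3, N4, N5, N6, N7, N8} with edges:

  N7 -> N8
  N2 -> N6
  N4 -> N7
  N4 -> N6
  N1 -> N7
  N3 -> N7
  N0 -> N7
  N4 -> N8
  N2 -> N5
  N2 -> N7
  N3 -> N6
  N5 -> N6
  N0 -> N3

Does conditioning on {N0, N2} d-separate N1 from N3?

We examine all 6 paths between N1 and N3:
Path 1: N1 → N7 ← N2 → N6 ← N3
  N7 is a collider here and neither N7 nor any of its descendants is conditioned on, so the collider stays closed — the path is blocked at N7.
Path 2: N1 → N7 ← N2 → N5 → N6 ← N3
  N7 is a collider here and neither N7 nor any of its descendants is conditioned on, so the collider stays closed — the path is blocked at N7.
Path 3: N1 → N7 ← N3
  N7 is a collider here and neither N7 nor any of its descendants is conditioned on, so the collider stays closed — the path is blocked at N7.
Path 4: N1 → N7 → N8 ← N4 → N6 ← N3
  N8 is a collider here and neither N8 nor any of its descendants is conditioned on, so the collider stays closed — the path is blocked at N8.
Path 5: N1 → N7 ← N0 → N3
  N7 is a collider here and neither N7 nor any of its descendants is conditioned on, so the collider stays closed — the path is blocked at N7.
Path 6: N1 → N7 ← N4 → N6 ← N3
  N7 is a collider here and neither N7 nor any of its descendants is conditioned on, so the collider stays closed — the path is blocked at N7.
Since every path is blocked, d-separation holds.

Yes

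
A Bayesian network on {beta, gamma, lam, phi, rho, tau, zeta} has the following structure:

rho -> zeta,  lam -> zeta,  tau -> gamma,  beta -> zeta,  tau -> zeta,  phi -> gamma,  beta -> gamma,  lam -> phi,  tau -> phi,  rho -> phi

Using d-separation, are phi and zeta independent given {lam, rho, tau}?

Enumerating the 6 paths from phi to zeta and testing each for blocking by {lam, rho, tau}:
Path 1: phi ← lam → zeta
  lam is a fork here and lam is conditioned on, so the path is blocked at lam.
Path 2: phi ← tau → gamma ← beta → zeta
  tau is a fork here and tau is conditioned on, so the path is blocked at tau.
Path 3: phi ← tau → zeta
  tau is a fork here and tau is conditioned on, so the path is blocked at tau.
Path 4: phi → gamma ← beta → zeta
  gamma is a collider here and neither gamma nor any of its descendants is conditioned on, so the collider stays closed — the path is blocked at gamma.
Path 5: phi → gamma ← tau → zeta
  gamma is a collider here and neither gamma nor any of its descendants is conditioned on, so the collider stays closed — the path is blocked at gamma.
Path 6: phi ← rho → zeta
  rho is a fork here and rho is conditioned on, so the path is blocked at rho.
Every path is blocked, so phi and zeta are d-separated given {lam, rho, tau}.

Yes — phi and zeta are d-separated given {lam, rho, tau}.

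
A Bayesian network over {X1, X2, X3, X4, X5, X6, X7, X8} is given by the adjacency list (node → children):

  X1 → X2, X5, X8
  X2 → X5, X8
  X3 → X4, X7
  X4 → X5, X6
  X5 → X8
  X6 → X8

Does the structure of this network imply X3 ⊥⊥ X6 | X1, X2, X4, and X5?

Yes — X3 and X6 are d-separated given {X1, X2, X4, X5}.

Enumerating the 6 paths from X3 to X6 and testing each for blocking by {X1, X2, X4, X5}:
Path 1: X3 → X4 → X6
  X4 is a chain here and X4 is conditioned on, so the path is blocked at X4.
Path 2: X3 → X4 → X5 ← X1 → X8 ← X6
  X4 is a chain here and X4 is conditioned on, so the path is blocked at X4.
Path 3: X3 → X4 → X5 ← X1 → X2 → X8 ← X6
  X4 is a chain here and X4 is conditioned on, so the path is blocked at X4.
Path 4: X3 → X4 → X5 → X8 ← X6
  X4 is a chain here and X4 is conditioned on, so the path is blocked at X4.
Path 5: X3 → X4 → X5 ← X2 ← X1 → X8 ← X6
  X4 is a chain here and X4 is conditioned on, so the path is blocked at X4.
Path 6: X3 → X4 → X5 ← X2 → X8 ← X6
  X4 is a chain here and X4 is conditioned on, so the path is blocked at X4.
Since every path is blocked, d-separation holds.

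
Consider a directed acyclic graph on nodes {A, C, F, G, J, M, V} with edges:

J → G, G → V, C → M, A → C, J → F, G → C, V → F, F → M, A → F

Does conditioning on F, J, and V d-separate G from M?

6 paths connect G and M; each must be blocked for d-separation to hold:
  1. G → V → F → M — V:chain[blocks]; F:chain[blocks] ⇒ blocked
  2. G → V → F ← A → C → M — V:chain[blocks]; F:collider[open]; A:fork[open]; C:chain[open] ⇒ blocked
  3. G ← J → F → M — J:fork[blocks]; F:chain[blocks] ⇒ blocked
  4. G ← J → F ← A → C → M — J:fork[blocks]; F:collider[open]; A:fork[open]; C:chain[open] ⇒ blocked
  5. G → C → M — C:chain[open] ⇒ active
  6. G → C ← A → F → M — C:collider[blocks]; A:fork[open]; F:chain[blocks] ⇒ blocked
Because an active path exists, G and M are not d-separated.

No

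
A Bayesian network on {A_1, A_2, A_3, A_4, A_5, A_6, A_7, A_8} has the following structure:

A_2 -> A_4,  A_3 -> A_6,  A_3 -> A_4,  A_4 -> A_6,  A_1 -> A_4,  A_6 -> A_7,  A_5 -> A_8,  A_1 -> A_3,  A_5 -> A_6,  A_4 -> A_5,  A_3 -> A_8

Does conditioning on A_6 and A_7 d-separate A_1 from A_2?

6 paths connect A_1 and A_2; each must be blocked for d-separation to hold:
  1. A_1 → A_4 ← A_2 — A_4:collider[open] ⇒ active
  2. A_1 → A_3 → A_8 ← A_5 ← A_4 ← A_2 — A_3:chain[open]; A_8:collider[blocks]; A_5:chain[open]; A_4:chain[open] ⇒ blocked
  3. A_1 → A_3 → A_8 ← A_5 → A_6 ← A_4 ← A_2 — A_3:chain[open]; A_8:collider[blocks]; A_5:fork[open]; A_6:collider[open]; A_4:chain[open] ⇒ blocked
  4. A_1 → A_3 → A_4 ← A_2 — A_3:chain[open]; A_4:collider[open] ⇒ active
  5. A_1 → A_3 → A_6 ← A_5 ← A_4 ← A_2 — A_3:chain[open]; A_6:collider[open]; A_5:chain[open]; A_4:chain[open] ⇒ active
  6. A_1 → A_3 → A_6 ← A_4 ← A_2 — A_3:chain[open]; A_6:collider[open]; A_4:chain[open] ⇒ active
Because an active path exists, A_1 and A_2 are not d-separated.

No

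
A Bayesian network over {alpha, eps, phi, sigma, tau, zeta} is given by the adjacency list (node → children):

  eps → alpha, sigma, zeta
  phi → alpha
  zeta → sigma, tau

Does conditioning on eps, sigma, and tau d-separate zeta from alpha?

Yes

2 paths connect zeta and alpha; each must be blocked for d-separation to hold:
Path 1: zeta ← eps → alpha
  eps is a fork here and eps is conditioned on, so the path is blocked at eps.
Path 2: zeta → sigma ← eps → alpha
  eps is a fork here and eps is conditioned on, so the path is blocked at eps.
All paths are blocked; zeta ⊥ alpha | {eps, sigma, tau} holds.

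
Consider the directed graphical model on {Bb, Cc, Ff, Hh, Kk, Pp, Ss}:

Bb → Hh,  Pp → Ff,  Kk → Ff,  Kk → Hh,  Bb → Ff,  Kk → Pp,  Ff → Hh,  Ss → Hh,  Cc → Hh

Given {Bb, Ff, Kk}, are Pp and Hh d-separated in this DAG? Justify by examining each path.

Yes — Pp and Hh are d-separated given {Bb, Ff, Kk}.

We examine all 6 paths between Pp and Hh:
Path 1: Pp → Ff ← Kk → Hh
  Kk is a fork here and Kk is conditioned on, so the path is blocked at Kk.
Path 2: Pp → Ff ← Bb → Hh
  Bb is a fork here and Bb is conditioned on, so the path is blocked at Bb.
Path 3: Pp → Ff → Hh
  Ff is a chain here and Ff is conditioned on, so the path is blocked at Ff.
Path 4: Pp ← Kk → Ff ← Bb → Hh
  Kk is a fork here and Kk is conditioned on, so the path is blocked at Kk.
Path 5: Pp ← Kk → Ff → Hh
  Kk is a fork here and Kk is conditioned on, so the path is blocked at Kk.
Path 6: Pp ← Kk → Hh
  Kk is a fork here and Kk is conditioned on, so the path is blocked at Kk.
Since every path is blocked, d-separation holds.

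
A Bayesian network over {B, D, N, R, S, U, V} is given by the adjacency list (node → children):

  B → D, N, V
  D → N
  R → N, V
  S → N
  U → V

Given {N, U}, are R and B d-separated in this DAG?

We examine all 3 paths between R and B:
  1. R → V ← B — V:collider[blocks] ⇒ blocked
  2. R → N ← B — N:collider[open] ⇒ active
  3. R → N ← D ← B — N:collider[open]; D:chain[open] ⇒ active
At least one path is unblocked, so d-separation fails.

No — R and B are not d-separated given {N, U}.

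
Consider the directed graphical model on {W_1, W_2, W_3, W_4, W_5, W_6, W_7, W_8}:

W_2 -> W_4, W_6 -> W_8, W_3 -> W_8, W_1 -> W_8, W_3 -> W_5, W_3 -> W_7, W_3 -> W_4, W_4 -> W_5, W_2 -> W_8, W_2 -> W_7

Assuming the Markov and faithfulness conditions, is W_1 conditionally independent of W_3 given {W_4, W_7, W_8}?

No

There are 4 undirected paths between W_1 and W_3; checking each against the conditioning set {W_4, W_7, W_8}:
Path 1: W_1 → W_8 ← W_2 → W_7 ← W_3
  W_8 is a collider and W_8 is conditioned on, which opens it; W_2 is a fork and W_2 is not conditioned on; W_7 is a collider and W_7 is conditioned on, which opens it — no node blocks this path, so it is active.
Path 2: W_1 → W_8 ← W_2 → W_4 ← W_3
  W_8 is a collider and W_8 is conditioned on, which opens it; W_2 is a fork and W_2 is not conditioned on; W_4 is a collider and W_4 is conditioned on, which opens it — no node blocks this path, so it is active.
Path 3: W_1 → W_8 ← W_2 → W_4 → W_5 ← W_3
  W_4 is a chain here and W_4 is conditioned on, so the path is blocked at W_4.
Path 4: W_1 → W_8 ← W_3
  W_8 is a collider and W_8 is conditioned on, which opens it — no node blocks this path, so it is active.
At least one path is unblocked, so d-separation fails.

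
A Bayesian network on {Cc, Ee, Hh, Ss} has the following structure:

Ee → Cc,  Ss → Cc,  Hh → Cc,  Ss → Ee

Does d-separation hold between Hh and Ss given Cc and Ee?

No

2 paths connect Hh and Ss; each must be blocked for d-separation to hold:
  1. Hh → Cc ← Ss — Cc:collider[open] ⇒ active
  2. Hh → Cc ← Ee ← Ss — Cc:collider[open]; Ee:chain[blocks] ⇒ blocked
Since the path Hh → Cc ← Ss is active, Hh and Ss are not d-separated given {Cc, Ee}.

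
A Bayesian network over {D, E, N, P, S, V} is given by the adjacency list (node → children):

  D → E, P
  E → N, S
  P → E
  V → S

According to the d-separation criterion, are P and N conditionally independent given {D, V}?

No — P and N are not d-separated given {D, V}.

There are 2 undirected paths between P and N; checking each against the conditioning set {D, V}:
  1. P ← D → E → N — D:fork[blocks]; E:chain[open] ⇒ blocked
  2. P → E → N — E:chain[open] ⇒ active
At least one path is unblocked, so d-separation fails.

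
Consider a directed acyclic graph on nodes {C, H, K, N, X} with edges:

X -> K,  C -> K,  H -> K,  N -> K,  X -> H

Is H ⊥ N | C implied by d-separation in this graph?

Yes

We examine all 2 paths between H and N:
Path 1: H → K ← N
  K is a collider here and neither K nor any of its descendants is conditioned on, so the collider stays closed — the path is blocked at K.
Path 2: H ← X → K ← N
  K is a collider here and neither K nor any of its descendants is conditioned on, so the collider stays closed — the path is blocked at K.
All paths are blocked; H ⊥ N | {C} holds.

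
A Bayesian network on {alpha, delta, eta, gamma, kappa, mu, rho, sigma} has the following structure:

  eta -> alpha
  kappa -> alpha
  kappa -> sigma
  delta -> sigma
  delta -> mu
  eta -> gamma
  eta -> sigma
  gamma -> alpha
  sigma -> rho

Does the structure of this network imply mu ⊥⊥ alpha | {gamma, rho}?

No — mu and alpha are not d-separated given {gamma, rho}.

There are 3 undirected paths between mu and alpha; checking each against the conditioning set {gamma, rho}:
Path 1: mu ← delta → sigma ← kappa → alpha
  delta is a fork and delta is not conditioned on; sigma is a collider and its descendant rho is conditioned on, which opens it; kappa is a fork and kappa is not conditioned on — no node blocks this path, so it is active.
Path 2: mu ← delta → sigma ← eta → alpha
  delta is a fork and delta is not conditioned on; sigma is a collider and its descendant rho is conditioned on, which opens it; eta is a fork and eta is not conditioned on — no node blocks this path, so it is active.
Path 3: mu ← delta → sigma ← eta → gamma → alpha
  gamma is a chain here and gamma is conditioned on, so the path is blocked at gamma.
Since the path mu ← delta → sigma ← kappa → alpha is active, mu and alpha are not d-separated given {gamma, rho}.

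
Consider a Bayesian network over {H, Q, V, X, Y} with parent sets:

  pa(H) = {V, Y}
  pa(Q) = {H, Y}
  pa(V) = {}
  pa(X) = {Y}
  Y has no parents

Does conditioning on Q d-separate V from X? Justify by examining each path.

2 paths connect V and X; each must be blocked for d-separation to hold:
Path 1: V → H ← Y → X
  H is a collider and its descendant Q is conditioned on, which opens it; Y is a fork and Y is not conditioned on — no node blocks this path, so it is active.
Path 2: V → H → Q ← Y → X
  H is a chain and H is not conditioned on; Q is a collider and Q is conditioned on, which opens it; Y is a fork and Y is not conditioned on — no node blocks this path, so it is active.
At least one path is unblocked, so d-separation fails.

No — V and X are not d-separated given {Q}.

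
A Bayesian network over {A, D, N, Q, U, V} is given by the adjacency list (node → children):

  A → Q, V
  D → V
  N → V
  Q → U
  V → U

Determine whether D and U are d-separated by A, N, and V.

Yes — D and U are d-separated given {A, N, V}.

There are 2 undirected paths between D and U; checking each against the conditioning set {A, N, V}:
Path 1: D → V → U
  V is a chain here and V is conditioned on, so the path is blocked at V.
Path 2: D → V ← A → Q → U
  A is a fork here and A is conditioned on, so the path is blocked at A.
Since every path is blocked, d-separation holds.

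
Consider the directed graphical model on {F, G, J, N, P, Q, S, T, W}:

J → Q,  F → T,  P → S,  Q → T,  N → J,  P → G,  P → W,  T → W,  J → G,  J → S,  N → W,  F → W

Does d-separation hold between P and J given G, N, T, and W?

No — P and J are not d-separated given {G, N, T, W}.

5 paths connect P and J; each must be blocked for d-separation to hold:
  1. P → S ← J — S:collider[blocks] ⇒ blocked
  2. P → G ← J — G:collider[open] ⇒ active
  3. P → W ← N → J — W:collider[open]; N:fork[blocks] ⇒ blocked
  4. P → W ← T ← Q ← J — W:collider[open]; T:chain[blocks]; Q:chain[open] ⇒ blocked
  5. P → W ← F → T ← Q ← J — W:collider[open]; F:fork[open]; T:collider[open]; Q:chain[open] ⇒ active
Since the path P → G ← J is active, P and J are not d-separated given {G, N, T, W}.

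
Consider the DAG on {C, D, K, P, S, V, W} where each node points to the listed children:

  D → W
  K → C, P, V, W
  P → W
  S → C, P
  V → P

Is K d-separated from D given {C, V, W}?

We examine all 4 paths between K and D:
  1. K → C ← S → P → W ← D — C:collider[open]; S:fork[open]; P:chain[open]; W:collider[open] ⇒ active
  2. K → P → W ← D — P:chain[open]; W:collider[open] ⇒ active
  3. K → V → P → W ← D — V:chain[blocks]; P:chain[open]; W:collider[open] ⇒ blocked
  4. K → W ← D — W:collider[open] ⇒ active
Since the path K → C ← S → P → W ← D is active, K and D are not d-separated given {C, V, W}.

No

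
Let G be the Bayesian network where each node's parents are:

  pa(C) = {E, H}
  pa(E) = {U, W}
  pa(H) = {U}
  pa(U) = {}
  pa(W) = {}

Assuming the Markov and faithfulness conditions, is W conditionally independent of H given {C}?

We examine all 2 paths between W and H:
Path 1: W → E → C ← H
  E is a chain and E is not conditioned on; C is a collider and C is conditioned on, which opens it — no node blocks this path, so it is active.
Path 2: W → E ← U → H
  E is a collider and its descendant C is conditioned on, which opens it; U is a fork and U is not conditioned on — no node blocks this path, so it is active.
Since the path W → E → C ← H is active, W and H are not d-separated given {C}.

No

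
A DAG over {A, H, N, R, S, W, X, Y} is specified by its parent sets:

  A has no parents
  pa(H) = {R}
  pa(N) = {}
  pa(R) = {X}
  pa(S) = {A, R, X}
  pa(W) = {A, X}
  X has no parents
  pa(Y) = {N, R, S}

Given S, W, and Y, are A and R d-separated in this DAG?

No — A and R are not d-separated given {S, W, Y}.

6 paths connect A and R; each must be blocked for d-separation to hold:
Path 1: A → S ← R
  S is a collider and S is conditioned on, which opens it — no node blocks this path, so it is active.
Path 2: A → S → Y ← R
  S is a chain here and S is conditioned on, so the path is blocked at S.
Path 3: A → S ← X → R
  S is a collider and S is conditioned on, which opens it; X is a fork and X is not conditioned on — no node blocks this path, so it is active.
Path 4: A → W ← X → S ← R
  W is a collider and W is conditioned on, which opens it; X is a fork and X is not conditioned on; S is a collider and S is conditioned on, which opens it — no node blocks this path, so it is active.
Path 5: A → W ← X → S → Y ← R
  S is a chain here and S is conditioned on, so the path is blocked at S.
Path 6: A → W ← X → R
  W is a collider and W is conditioned on, which opens it; X is a fork and X is not conditioned on — no node blocks this path, so it is active.
Because an active path exists, A and R are not d-separated.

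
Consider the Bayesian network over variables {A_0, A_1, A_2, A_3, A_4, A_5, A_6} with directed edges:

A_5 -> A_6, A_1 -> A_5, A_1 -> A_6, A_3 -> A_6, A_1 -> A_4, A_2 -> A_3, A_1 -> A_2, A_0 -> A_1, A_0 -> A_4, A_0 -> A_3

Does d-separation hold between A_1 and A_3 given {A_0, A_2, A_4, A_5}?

5 paths connect A_1 and A_3; each must be blocked for d-separation to hold:
Path 1: A_1 → A_6 ← A_3
  A_6 is a collider here and neither A_6 nor any of its descendants is conditioned on, so the collider stays closed — the path is blocked at A_6.
Path 2: A_1 → A_4 ← A_0 → A_3
  A_0 is a fork here and A_0 is conditioned on, so the path is blocked at A_0.
Path 3: A_1 → A_2 → A_3
  A_2 is a chain here and A_2 is conditioned on, so the path is blocked at A_2.
Path 4: A_1 → A_5 → A_6 ← A_3
  A_5 is a chain here and A_5 is conditioned on, so the path is blocked at A_5.
Path 5: A_1 ← A_0 → A_3
  A_0 is a fork here and A_0 is conditioned on, so the path is blocked at A_0.
Since every path is blocked, d-separation holds.

Yes — A_1 and A_3 are d-separated given {A_0, A_2, A_4, A_5}.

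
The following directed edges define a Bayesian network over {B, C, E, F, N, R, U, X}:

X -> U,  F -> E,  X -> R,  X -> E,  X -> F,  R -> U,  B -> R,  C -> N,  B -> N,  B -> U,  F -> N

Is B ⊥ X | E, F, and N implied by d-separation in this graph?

There are 6 undirected paths between B and X; checking each against the conditioning set {E, F, N}:
Path 1: B → U ← X
  U is a collider here and neither U nor any of its descendants is conditioned on, so the collider stays closed — the path is blocked at U.
Path 2: B → U ← R ← X
  U is a collider here and neither U nor any of its descendants is conditioned on, so the collider stays closed — the path is blocked at U.
Path 3: B → R ← X
  R is a collider here and neither R nor any of its descendants is conditioned on, so the collider stays closed — the path is blocked at R.
Path 4: B → R → U ← X
  U is a collider here and neither U nor any of its descendants is conditioned on, so the collider stays closed — the path is blocked at U.
Path 5: B → N ← F → E ← X
  F is a fork here and F is conditioned on, so the path is blocked at F.
Path 6: B → N ← F ← X
  F is a chain here and F is conditioned on, so the path is blocked at F.
All paths are blocked; B ⊥ X | {E, F, N} holds.

Yes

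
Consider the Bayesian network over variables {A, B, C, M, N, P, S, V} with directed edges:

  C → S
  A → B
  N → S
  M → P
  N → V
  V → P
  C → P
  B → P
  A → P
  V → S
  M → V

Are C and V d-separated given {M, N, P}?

No

We examine all 4 paths between C and V:
Path 1: C → S ← N → V
  S is a collider here and neither S nor any of its descendants is conditioned on, so the collider stays closed — the path is blocked at S.
Path 2: C → S ← V
  S is a collider here and neither S nor any of its descendants is conditioned on, so the collider stays closed — the path is blocked at S.
Path 3: C → P ← V
  P is a collider and P is conditioned on, which opens it — no node blocks this path, so it is active.
Path 4: C → P ← M → V
  M is a fork here and M is conditioned on, so the path is blocked at M.
At least one path is unblocked, so d-separation fails.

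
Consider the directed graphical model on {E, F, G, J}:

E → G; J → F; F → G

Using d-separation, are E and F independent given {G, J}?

There is one path between E and F:
  1. E → G ← F — G:collider[open] ⇒ active
Since the path E → G ← F is active, E and F are not d-separated given {G, J}.

No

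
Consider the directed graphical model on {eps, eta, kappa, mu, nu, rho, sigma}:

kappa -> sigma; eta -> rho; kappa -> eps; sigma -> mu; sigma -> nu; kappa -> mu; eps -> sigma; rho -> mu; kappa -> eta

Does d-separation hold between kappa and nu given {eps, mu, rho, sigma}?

Enumerating the 4 paths from kappa to nu and testing each for blocking by {eps, mu, rho, sigma}:
Path 1: kappa → eta → rho → mu ← sigma → nu
  rho is a chain here and rho is conditioned on, so the path is blocked at rho.
Path 2: kappa → eps → sigma → nu
  eps is a chain here and eps is conditioned on, so the path is blocked at eps.
Path 3: kappa → mu ← sigma → nu
  sigma is a fork here and sigma is conditioned on, so the path is blocked at sigma.
Path 4: kappa → sigma → nu
  sigma is a chain here and sigma is conditioned on, so the path is blocked at sigma.
All paths are blocked; kappa ⊥ nu | {eps, mu, rho, sigma} holds.

Yes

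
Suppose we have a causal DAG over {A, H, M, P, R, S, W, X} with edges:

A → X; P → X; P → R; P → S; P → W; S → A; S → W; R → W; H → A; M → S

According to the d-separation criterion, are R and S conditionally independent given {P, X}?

Yes

Enumerating the 6 paths from R to S and testing each for blocking by {P, X}:
Path 1: R ← P → S
  P is a fork here and P is conditioned on, so the path is blocked at P.
Path 2: R ← P → X ← A ← S
  P is a fork here and P is conditioned on, so the path is blocked at P.
Path 3: R ← P → W ← S
  P is a fork here and P is conditioned on, so the path is blocked at P.
Path 4: R → W ← S
  W is a collider here and neither W nor any of its descendants is conditioned on, so the collider stays closed — the path is blocked at W.
Path 5: R → W ← P → S
  W is a collider here and neither W nor any of its descendants is conditioned on, so the collider stays closed — the path is blocked at W.
Path 6: R → W ← P → X ← A ← S
  W is a collider here and neither W nor any of its descendants is conditioned on, so the collider stays closed — the path is blocked at W.
All paths are blocked; R ⊥ S | {P, X} holds.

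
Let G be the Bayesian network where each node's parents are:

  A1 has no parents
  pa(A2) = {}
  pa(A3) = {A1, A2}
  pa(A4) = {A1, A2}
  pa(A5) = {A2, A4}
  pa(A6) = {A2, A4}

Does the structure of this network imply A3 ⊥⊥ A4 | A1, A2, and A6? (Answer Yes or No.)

Yes

Enumerating the 4 paths from A3 to A4 and testing each for blocking by {A1, A2, A6}:
Path 1: A3 ← A1 → A4
  A1 is a fork here and A1 is conditioned on, so the path is blocked at A1.
Path 2: A3 ← A2 → A5 ← A4
  A2 is a fork here and A2 is conditioned on, so the path is blocked at A2.
Path 3: A3 ← A2 → A6 ← A4
  A2 is a fork here and A2 is conditioned on, so the path is blocked at A2.
Path 4: A3 ← A2 → A4
  A2 is a fork here and A2 is conditioned on, so the path is blocked at A2.
All paths are blocked; A3 ⊥ A4 | {A1, A2, A6} holds.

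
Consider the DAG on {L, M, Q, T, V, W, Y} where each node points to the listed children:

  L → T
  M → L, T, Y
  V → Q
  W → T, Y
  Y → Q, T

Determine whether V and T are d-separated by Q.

No — V and T are not d-separated given {Q}.

4 paths connect V and T; each must be blocked for d-separation to hold:
Path 1: V → Q ← Y ← M → L → T
  Q is a collider and Q is conditioned on, which opens it; Y is a chain and Y is not conditioned on; M is a fork and M is not conditioned on; L is a chain and L is not conditioned on — no node blocks this path, so it is active.
Path 2: V → Q ← Y ← M → T
  Q is a collider and Q is conditioned on, which opens it; Y is a chain and Y is not conditioned on; M is a fork and M is not conditioned on — no node blocks this path, so it is active.
Path 3: V → Q ← Y ← W → T
  Q is a collider and Q is conditioned on, which opens it; Y is a chain and Y is not conditioned on; W is a fork and W is not conditioned on — no node blocks this path, so it is active.
Path 4: V → Q ← Y → T
  Q is a collider and Q is conditioned on, which opens it; Y is a fork and Y is not conditioned on — no node blocks this path, so it is active.
Since the path V → Q ← Y ← M → L → T is active, V and T are not d-separated given {Q}.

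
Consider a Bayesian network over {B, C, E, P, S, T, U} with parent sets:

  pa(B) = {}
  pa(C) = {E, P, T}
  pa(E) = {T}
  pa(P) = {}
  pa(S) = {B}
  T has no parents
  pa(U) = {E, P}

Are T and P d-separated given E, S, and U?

Enumerating the 4 paths from T to P and testing each for blocking by {E, S, U}:
  1. T → E → U ← P — E:chain[blocks]; U:collider[open] ⇒ blocked
  2. T → E → C ← P — E:chain[blocks]; C:collider[blocks] ⇒ blocked
  3. T → C ← E → U ← P — C:collider[blocks]; E:fork[blocks]; U:collider[open] ⇒ blocked
  4. T → C ← P — C:collider[blocks] ⇒ blocked
All paths are blocked; T ⊥ P | {E, S, U} holds.

Yes — T and P are d-separated given {E, S, U}.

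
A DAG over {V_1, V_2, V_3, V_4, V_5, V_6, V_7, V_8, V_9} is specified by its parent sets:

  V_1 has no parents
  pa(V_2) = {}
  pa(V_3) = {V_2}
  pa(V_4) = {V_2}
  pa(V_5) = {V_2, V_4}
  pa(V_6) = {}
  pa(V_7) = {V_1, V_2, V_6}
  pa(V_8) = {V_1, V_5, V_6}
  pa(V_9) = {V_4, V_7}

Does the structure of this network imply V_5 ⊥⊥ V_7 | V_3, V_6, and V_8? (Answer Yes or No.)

6 paths connect V_5 and V_7; each must be blocked for d-separation to hold:
  1. V_5 ← V_2 → V_4 → V_9 ← V_7 — V_2:fork[open]; V_4:chain[open]; V_9:collider[blocks] ⇒ blocked
  2. V_5 ← V_2 → V_7 — V_2:fork[open] ⇒ active
  3. V_5 ← V_4 ← V_2 → V_7 — V_4:chain[open]; V_2:fork[open] ⇒ active
  4. V_5 ← V_4 → V_9 ← V_7 — V_4:fork[open]; V_9:collider[blocks] ⇒ blocked
  5. V_5 → V_8 ← V_1 → V_7 — V_8:collider[open]; V_1:fork[open] ⇒ active
  6. V_5 → V_8 ← V_6 → V_7 — V_8:collider[open]; V_6:fork[blocks] ⇒ blocked
At least one path is unblocked, so d-separation fails.

No — V_5 and V_7 are not d-separated given {V_3, V_6, V_8}.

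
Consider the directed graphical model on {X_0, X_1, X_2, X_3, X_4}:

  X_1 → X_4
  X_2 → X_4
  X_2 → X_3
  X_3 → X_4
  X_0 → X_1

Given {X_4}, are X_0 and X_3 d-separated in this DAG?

No

Enumerating the 2 paths from X_0 to X_3 and testing each for blocking by {X_4}:
  1. X_0 → X_1 → X_4 ← X_3 — X_1:chain[open]; X_4:collider[open] ⇒ active
  2. X_0 → X_1 → X_4 ← X_2 → X_3 — X_1:chain[open]; X_4:collider[open]; X_2:fork[open] ⇒ active
Since the path X_0 → X_1 → X_4 ← X_3 is active, X_0 and X_3 are not d-separated given {X_4}.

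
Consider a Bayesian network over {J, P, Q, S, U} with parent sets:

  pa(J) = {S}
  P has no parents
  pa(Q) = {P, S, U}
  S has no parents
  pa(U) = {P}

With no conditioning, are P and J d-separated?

Yes

There are 2 undirected paths between P and J; checking each against the conditioning set ∅:
Path 1: P → Q ← S → J
  Q is a collider here and neither Q nor any of its descendants is conditioned on, so the collider stays closed — the path is blocked at Q.
Path 2: P → U → Q ← S → J
  Q is a collider here and neither Q nor any of its descendants is conditioned on, so the collider stays closed — the path is blocked at Q.
Since every path is blocked, d-separation holds.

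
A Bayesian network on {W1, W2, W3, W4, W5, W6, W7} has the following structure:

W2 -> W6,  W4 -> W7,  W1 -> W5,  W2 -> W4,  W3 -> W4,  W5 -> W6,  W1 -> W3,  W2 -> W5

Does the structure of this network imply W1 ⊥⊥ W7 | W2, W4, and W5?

Yes

We examine all 3 paths between W1 and W7:
Path 1: W1 → W5 → W6 ← W2 → W4 → W7
  W5 is a chain here and W5 is conditioned on, so the path is blocked at W5.
Path 2: W1 → W5 ← W2 → W4 → W7
  W2 is a fork here and W2 is conditioned on, so the path is blocked at W2.
Path 3: W1 → W3 → W4 → W7
  W4 is a chain here and W4 is conditioned on, so the path is blocked at W4.
Since every path is blocked, d-separation holds.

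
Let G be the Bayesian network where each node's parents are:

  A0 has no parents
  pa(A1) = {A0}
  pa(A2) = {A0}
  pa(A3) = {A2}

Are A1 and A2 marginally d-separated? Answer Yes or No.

Only one path connects A1 and A2:
Path 1: A1 ← A0 → A2
  A0 is a fork and A0 is not conditioned on — no node blocks this path, so it is active.
At least one path is unblocked, so d-separation fails.

No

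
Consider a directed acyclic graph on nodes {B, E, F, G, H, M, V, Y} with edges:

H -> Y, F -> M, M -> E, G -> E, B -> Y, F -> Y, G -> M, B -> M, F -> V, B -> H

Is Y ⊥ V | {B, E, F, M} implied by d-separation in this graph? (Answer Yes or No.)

There are 3 undirected paths between Y and V; checking each against the conditioning set {B, E, F, M}:
Path 1: Y ← F → V
  F is a fork here and F is conditioned on, so the path is blocked at F.
Path 2: Y ← B → M ← F → V
  B is a fork here and B is conditioned on, so the path is blocked at B.
Path 3: Y ← H ← B → M ← F → V
  B is a fork here and B is conditioned on, so the path is blocked at B.
All paths are blocked; Y ⊥ V | {B, E, F, M} holds.

Yes — Y and V are d-separated given {B, E, F, M}.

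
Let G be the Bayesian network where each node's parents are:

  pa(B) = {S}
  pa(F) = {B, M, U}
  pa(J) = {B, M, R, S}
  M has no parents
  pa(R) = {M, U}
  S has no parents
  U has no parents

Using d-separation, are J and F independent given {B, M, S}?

We examine all 6 paths between J and F:
  1. J ← B → F — B:fork[blocks] ⇒ blocked
  2. J ← R ← M → F — R:chain[open]; M:fork[blocks] ⇒ blocked
  3. J ← R ← U → F — R:chain[open]; U:fork[open] ⇒ active
  4. J ← S → B → F — S:fork[blocks]; B:chain[blocks] ⇒ blocked
  5. J ← M → R ← U → F — M:fork[blocks]; R:collider[blocks]; U:fork[open] ⇒ blocked
  6. J ← M → F — M:fork[blocks] ⇒ blocked
Since the path J ← R ← U → F is active, J and F are not d-separated given {B, M, S}.

No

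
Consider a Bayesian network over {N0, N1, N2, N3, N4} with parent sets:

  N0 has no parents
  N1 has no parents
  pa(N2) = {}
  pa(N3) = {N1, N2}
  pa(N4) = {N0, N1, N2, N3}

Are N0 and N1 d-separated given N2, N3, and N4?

No

We examine all 3 paths between N0 and N1:
  1. N0 → N4 ← N3 ← N1 — N4:collider[open]; N3:chain[blocks] ⇒ blocked
  2. N0 → N4 ← N1 — N4:collider[open] ⇒ active
  3. N0 → N4 ← N2 → N3 ← N1 — N4:collider[open]; N2:fork[blocks]; N3:collider[open] ⇒ blocked
Since the path N0 → N4 ← N1 is active, N0 and N1 are not d-separated given {N2, N3, N4}.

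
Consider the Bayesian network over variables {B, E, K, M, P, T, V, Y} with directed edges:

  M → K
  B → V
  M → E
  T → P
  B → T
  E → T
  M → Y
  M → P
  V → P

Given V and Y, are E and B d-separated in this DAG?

Yes

Enumerating the 4 paths from E to B and testing each for blocking by {V, Y}:
  1. E ← M → P ← V ← B — M:fork[open]; P:collider[blocks]; V:chain[blocks] ⇒ blocked
  2. E ← M → P ← T ← B — M:fork[open]; P:collider[blocks]; T:chain[open] ⇒ blocked
  3. E → T ← B — T:collider[blocks] ⇒ blocked
  4. E → T → P ← V ← B — T:chain[open]; P:collider[blocks]; V:chain[blocks] ⇒ blocked
Every path is blocked, so E and B are d-separated given {V, Y}.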